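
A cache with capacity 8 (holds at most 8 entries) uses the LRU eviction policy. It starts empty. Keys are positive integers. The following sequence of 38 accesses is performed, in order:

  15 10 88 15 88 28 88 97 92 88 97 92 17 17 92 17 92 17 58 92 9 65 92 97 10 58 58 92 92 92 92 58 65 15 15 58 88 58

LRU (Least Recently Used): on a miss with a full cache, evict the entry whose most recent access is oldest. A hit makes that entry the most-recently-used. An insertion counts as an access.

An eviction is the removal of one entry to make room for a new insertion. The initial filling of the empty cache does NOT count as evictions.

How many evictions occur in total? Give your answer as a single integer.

LRU simulation (capacity=8):
  1. access 15: MISS. Cache (LRU->MRU): [15]
  2. access 10: MISS. Cache (LRU->MRU): [15 10]
  3. access 88: MISS. Cache (LRU->MRU): [15 10 88]
  4. access 15: HIT. Cache (LRU->MRU): [10 88 15]
  5. access 88: HIT. Cache (LRU->MRU): [10 15 88]
  6. access 28: MISS. Cache (LRU->MRU): [10 15 88 28]
  7. access 88: HIT. Cache (LRU->MRU): [10 15 28 88]
  8. access 97: MISS. Cache (LRU->MRU): [10 15 28 88 97]
  9. access 92: MISS. Cache (LRU->MRU): [10 15 28 88 97 92]
  10. access 88: HIT. Cache (LRU->MRU): [10 15 28 97 92 88]
  11. access 97: HIT. Cache (LRU->MRU): [10 15 28 92 88 97]
  12. access 92: HIT. Cache (LRU->MRU): [10 15 28 88 97 92]
  13. access 17: MISS. Cache (LRU->MRU): [10 15 28 88 97 92 17]
  14. access 17: HIT. Cache (LRU->MRU): [10 15 28 88 97 92 17]
  15. access 92: HIT. Cache (LRU->MRU): [10 15 28 88 97 17 92]
  16. access 17: HIT. Cache (LRU->MRU): [10 15 28 88 97 92 17]
  17. access 92: HIT. Cache (LRU->MRU): [10 15 28 88 97 17 92]
  18. access 17: HIT. Cache (LRU->MRU): [10 15 28 88 97 92 17]
  19. access 58: MISS. Cache (LRU->MRU): [10 15 28 88 97 92 17 58]
  20. access 92: HIT. Cache (LRU->MRU): [10 15 28 88 97 17 58 92]
  21. access 9: MISS, evict 10. Cache (LRU->MRU): [15 28 88 97 17 58 92 9]
  22. access 65: MISS, evict 15. Cache (LRU->MRU): [28 88 97 17 58 92 9 65]
  23. access 92: HIT. Cache (LRU->MRU): [28 88 97 17 58 9 65 92]
  24. access 97: HIT. Cache (LRU->MRU): [28 88 17 58 9 65 92 97]
  25. access 10: MISS, evict 28. Cache (LRU->MRU): [88 17 58 9 65 92 97 10]
  26. access 58: HIT. Cache (LRU->MRU): [88 17 9 65 92 97 10 58]
  27. access 58: HIT. Cache (LRU->MRU): [88 17 9 65 92 97 10 58]
  28. access 92: HIT. Cache (LRU->MRU): [88 17 9 65 97 10 58 92]
  29. access 92: HIT. Cache (LRU->MRU): [88 17 9 65 97 10 58 92]
  30. access 92: HIT. Cache (LRU->MRU): [88 17 9 65 97 10 58 92]
  31. access 92: HIT. Cache (LRU->MRU): [88 17 9 65 97 10 58 92]
  32. access 58: HIT. Cache (LRU->MRU): [88 17 9 65 97 10 92 58]
  33. access 65: HIT. Cache (LRU->MRU): [88 17 9 97 10 92 58 65]
  34. access 15: MISS, evict 88. Cache (LRU->MRU): [17 9 97 10 92 58 65 15]
  35. access 15: HIT. Cache (LRU->MRU): [17 9 97 10 92 58 65 15]
  36. access 58: HIT. Cache (LRU->MRU): [17 9 97 10 92 65 15 58]
  37. access 88: MISS, evict 17. Cache (LRU->MRU): [9 97 10 92 65 15 58 88]
  38. access 58: HIT. Cache (LRU->MRU): [9 97 10 92 65 15 88 58]
Total: 25 hits, 13 misses, 5 evictions

Answer: 5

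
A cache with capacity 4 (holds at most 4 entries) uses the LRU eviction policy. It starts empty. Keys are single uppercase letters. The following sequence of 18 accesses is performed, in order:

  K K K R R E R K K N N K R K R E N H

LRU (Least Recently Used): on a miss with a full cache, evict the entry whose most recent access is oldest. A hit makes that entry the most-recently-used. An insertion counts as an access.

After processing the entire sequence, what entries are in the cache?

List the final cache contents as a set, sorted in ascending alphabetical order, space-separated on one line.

LRU simulation (capacity=4):
  1. access K: MISS. Cache (LRU->MRU): [K]
  2. access K: HIT. Cache (LRU->MRU): [K]
  3. access K: HIT. Cache (LRU->MRU): [K]
  4. access R: MISS. Cache (LRU->MRU): [K R]
  5. access R: HIT. Cache (LRU->MRU): [K R]
  6. access E: MISS. Cache (LRU->MRU): [K R E]
  7. access R: HIT. Cache (LRU->MRU): [K E R]
  8. access K: HIT. Cache (LRU->MRU): [E R K]
  9. access K: HIT. Cache (LRU->MRU): [E R K]
  10. access N: MISS. Cache (LRU->MRU): [E R K N]
  11. access N: HIT. Cache (LRU->MRU): [E R K N]
  12. access K: HIT. Cache (LRU->MRU): [E R N K]
  13. access R: HIT. Cache (LRU->MRU): [E N K R]
  14. access K: HIT. Cache (LRU->MRU): [E N R K]
  15. access R: HIT. Cache (LRU->MRU): [E N K R]
  16. access E: HIT. Cache (LRU->MRU): [N K R E]
  17. access N: HIT. Cache (LRU->MRU): [K R E N]
  18. access H: MISS, evict K. Cache (LRU->MRU): [R E N H]
Total: 13 hits, 5 misses, 1 evictions

Answer: E H N R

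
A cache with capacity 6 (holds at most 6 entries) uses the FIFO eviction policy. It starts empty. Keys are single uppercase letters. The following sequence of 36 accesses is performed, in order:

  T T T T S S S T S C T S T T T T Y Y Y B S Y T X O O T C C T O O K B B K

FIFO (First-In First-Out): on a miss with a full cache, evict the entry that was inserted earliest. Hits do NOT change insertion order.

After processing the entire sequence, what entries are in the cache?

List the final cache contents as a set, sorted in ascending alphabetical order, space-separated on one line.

FIFO simulation (capacity=6):
  1. access T: MISS. Cache (old->new): [T]
  2. access T: HIT. Cache (old->new): [T]
  3. access T: HIT. Cache (old->new): [T]
  4. access T: HIT. Cache (old->new): [T]
  5. access S: MISS. Cache (old->new): [T S]
  6. access S: HIT. Cache (old->new): [T S]
  7. access S: HIT. Cache (old->new): [T S]
  8. access T: HIT. Cache (old->new): [T S]
  9. access S: HIT. Cache (old->new): [T S]
  10. access C: MISS. Cache (old->new): [T S C]
  11. access T: HIT. Cache (old->new): [T S C]
  12. access S: HIT. Cache (old->new): [T S C]
  13. access T: HIT. Cache (old->new): [T S C]
  14. access T: HIT. Cache (old->new): [T S C]
  15. access T: HIT. Cache (old->new): [T S C]
  16. access T: HIT. Cache (old->new): [T S C]
  17. access Y: MISS. Cache (old->new): [T S C Y]
  18. access Y: HIT. Cache (old->new): [T S C Y]
  19. access Y: HIT. Cache (old->new): [T S C Y]
  20. access B: MISS. Cache (old->new): [T S C Y B]
  21. access S: HIT. Cache (old->new): [T S C Y B]
  22. access Y: HIT. Cache (old->new): [T S C Y B]
  23. access T: HIT. Cache (old->new): [T S C Y B]
  24. access X: MISS. Cache (old->new): [T S C Y B X]
  25. access O: MISS, evict T. Cache (old->new): [S C Y B X O]
  26. access O: HIT. Cache (old->new): [S C Y B X O]
  27. access T: MISS, evict S. Cache (old->new): [C Y B X O T]
  28. access C: HIT. Cache (old->new): [C Y B X O T]
  29. access C: HIT. Cache (old->new): [C Y B X O T]
  30. access T: HIT. Cache (old->new): [C Y B X O T]
  31. access O: HIT. Cache (old->new): [C Y B X O T]
  32. access O: HIT. Cache (old->new): [C Y B X O T]
  33. access K: MISS, evict C. Cache (old->new): [Y B X O T K]
  34. access B: HIT. Cache (old->new): [Y B X O T K]
  35. access B: HIT. Cache (old->new): [Y B X O T K]
  36. access K: HIT. Cache (old->new): [Y B X O T K]
Total: 27 hits, 9 misses, 3 evictions

Answer: B K O T X Y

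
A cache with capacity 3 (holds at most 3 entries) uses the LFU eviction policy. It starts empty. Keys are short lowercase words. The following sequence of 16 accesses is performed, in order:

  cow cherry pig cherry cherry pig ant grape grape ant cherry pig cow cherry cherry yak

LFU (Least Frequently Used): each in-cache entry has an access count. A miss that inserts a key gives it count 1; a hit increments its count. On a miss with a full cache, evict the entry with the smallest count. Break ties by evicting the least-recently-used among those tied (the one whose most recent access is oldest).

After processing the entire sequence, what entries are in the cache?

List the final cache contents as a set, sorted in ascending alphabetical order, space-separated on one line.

LFU simulation (capacity=3):
  1. access cow: MISS. Cache: [cow(c=1)]
  2. access cherry: MISS. Cache: [cow(c=1) cherry(c=1)]
  3. access pig: MISS. Cache: [cow(c=1) cherry(c=1) pig(c=1)]
  4. access cherry: HIT, count now 2. Cache: [cow(c=1) pig(c=1) cherry(c=2)]
  5. access cherry: HIT, count now 3. Cache: [cow(c=1) pig(c=1) cherry(c=3)]
  6. access pig: HIT, count now 2. Cache: [cow(c=1) pig(c=2) cherry(c=3)]
  7. access ant: MISS, evict cow(c=1). Cache: [ant(c=1) pig(c=2) cherry(c=3)]
  8. access grape: MISS, evict ant(c=1). Cache: [grape(c=1) pig(c=2) cherry(c=3)]
  9. access grape: HIT, count now 2. Cache: [pig(c=2) grape(c=2) cherry(c=3)]
  10. access ant: MISS, evict pig(c=2). Cache: [ant(c=1) grape(c=2) cherry(c=3)]
  11. access cherry: HIT, count now 4. Cache: [ant(c=1) grape(c=2) cherry(c=4)]
  12. access pig: MISS, evict ant(c=1). Cache: [pig(c=1) grape(c=2) cherry(c=4)]
  13. access cow: MISS, evict pig(c=1). Cache: [cow(c=1) grape(c=2) cherry(c=4)]
  14. access cherry: HIT, count now 5. Cache: [cow(c=1) grape(c=2) cherry(c=5)]
  15. access cherry: HIT, count now 6. Cache: [cow(c=1) grape(c=2) cherry(c=6)]
  16. access yak: MISS, evict cow(c=1). Cache: [yak(c=1) grape(c=2) cherry(c=6)]
Total: 7 hits, 9 misses, 6 evictions

Answer: cherry grape yak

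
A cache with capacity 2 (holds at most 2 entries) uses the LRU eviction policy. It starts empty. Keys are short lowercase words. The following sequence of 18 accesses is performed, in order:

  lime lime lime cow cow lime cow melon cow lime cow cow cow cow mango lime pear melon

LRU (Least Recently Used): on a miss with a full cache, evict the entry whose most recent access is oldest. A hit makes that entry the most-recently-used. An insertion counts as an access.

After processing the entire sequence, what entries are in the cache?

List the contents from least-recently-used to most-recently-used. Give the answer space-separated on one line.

Answer: pear melon

Derivation:
LRU simulation (capacity=2):
  1. access lime: MISS. Cache (LRU->MRU): [lime]
  2. access lime: HIT. Cache (LRU->MRU): [lime]
  3. access lime: HIT. Cache (LRU->MRU): [lime]
  4. access cow: MISS. Cache (LRU->MRU): [lime cow]
  5. access cow: HIT. Cache (LRU->MRU): [lime cow]
  6. access lime: HIT. Cache (LRU->MRU): [cow lime]
  7. access cow: HIT. Cache (LRU->MRU): [lime cow]
  8. access melon: MISS, evict lime. Cache (LRU->MRU): [cow melon]
  9. access cow: HIT. Cache (LRU->MRU): [melon cow]
  10. access lime: MISS, evict melon. Cache (LRU->MRU): [cow lime]
  11. access cow: HIT. Cache (LRU->MRU): [lime cow]
  12. access cow: HIT. Cache (LRU->MRU): [lime cow]
  13. access cow: HIT. Cache (LRU->MRU): [lime cow]
  14. access cow: HIT. Cache (LRU->MRU): [lime cow]
  15. access mango: MISS, evict lime. Cache (LRU->MRU): [cow mango]
  16. access lime: MISS, evict cow. Cache (LRU->MRU): [mango lime]
  17. access pear: MISS, evict mango. Cache (LRU->MRU): [lime pear]
  18. access melon: MISS, evict lime. Cache (LRU->MRU): [pear melon]
Total: 10 hits, 8 misses, 6 evictions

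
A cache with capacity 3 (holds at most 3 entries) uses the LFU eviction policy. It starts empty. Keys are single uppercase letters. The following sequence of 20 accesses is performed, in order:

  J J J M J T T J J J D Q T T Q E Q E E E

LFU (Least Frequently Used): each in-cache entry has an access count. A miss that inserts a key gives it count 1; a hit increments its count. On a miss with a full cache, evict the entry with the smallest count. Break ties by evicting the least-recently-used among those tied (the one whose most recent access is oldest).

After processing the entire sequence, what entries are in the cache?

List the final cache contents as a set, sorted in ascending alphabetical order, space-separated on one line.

Answer: E J T

Derivation:
LFU simulation (capacity=3):
  1. access J: MISS. Cache: [J(c=1)]
  2. access J: HIT, count now 2. Cache: [J(c=2)]
  3. access J: HIT, count now 3. Cache: [J(c=3)]
  4. access M: MISS. Cache: [M(c=1) J(c=3)]
  5. access J: HIT, count now 4. Cache: [M(c=1) J(c=4)]
  6. access T: MISS. Cache: [M(c=1) T(c=1) J(c=4)]
  7. access T: HIT, count now 2. Cache: [M(c=1) T(c=2) J(c=4)]
  8. access J: HIT, count now 5. Cache: [M(c=1) T(c=2) J(c=5)]
  9. access J: HIT, count now 6. Cache: [M(c=1) T(c=2) J(c=6)]
  10. access J: HIT, count now 7. Cache: [M(c=1) T(c=2) J(c=7)]
  11. access D: MISS, evict M(c=1). Cache: [D(c=1) T(c=2) J(c=7)]
  12. access Q: MISS, evict D(c=1). Cache: [Q(c=1) T(c=2) J(c=7)]
  13. access T: HIT, count now 3. Cache: [Q(c=1) T(c=3) J(c=7)]
  14. access T: HIT, count now 4. Cache: [Q(c=1) T(c=4) J(c=7)]
  15. access Q: HIT, count now 2. Cache: [Q(c=2) T(c=4) J(c=7)]
  16. access E: MISS, evict Q(c=2). Cache: [E(c=1) T(c=4) J(c=7)]
  17. access Q: MISS, evict E(c=1). Cache: [Q(c=1) T(c=4) J(c=7)]
  18. access E: MISS, evict Q(c=1). Cache: [E(c=1) T(c=4) J(c=7)]
  19. access E: HIT, count now 2. Cache: [E(c=2) T(c=4) J(c=7)]
  20. access E: HIT, count now 3. Cache: [E(c=3) T(c=4) J(c=7)]
Total: 12 hits, 8 misses, 5 evictions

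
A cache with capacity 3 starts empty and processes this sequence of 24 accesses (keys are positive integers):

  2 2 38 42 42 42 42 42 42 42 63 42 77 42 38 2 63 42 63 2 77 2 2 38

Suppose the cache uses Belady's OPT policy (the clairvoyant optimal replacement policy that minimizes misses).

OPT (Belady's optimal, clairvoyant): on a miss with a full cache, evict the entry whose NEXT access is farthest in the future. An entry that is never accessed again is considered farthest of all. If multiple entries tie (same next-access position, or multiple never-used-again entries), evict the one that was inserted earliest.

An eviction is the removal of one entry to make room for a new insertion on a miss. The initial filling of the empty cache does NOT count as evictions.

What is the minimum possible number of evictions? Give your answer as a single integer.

OPT (Belady) simulation (capacity=3):
  1. access 2: MISS. Cache: [2]
  2. access 2: HIT. Next use of 2: step 16. Cache: [2]
  3. access 38: MISS. Cache: [2 38]
  4. access 42: MISS. Cache: [2 38 42]
  5. access 42: HIT. Next use of 42: step 6. Cache: [2 38 42]
  6. access 42: HIT. Next use of 42: step 7. Cache: [2 38 42]
  7. access 42: HIT. Next use of 42: step 8. Cache: [2 38 42]
  8. access 42: HIT. Next use of 42: step 9. Cache: [2 38 42]
  9. access 42: HIT. Next use of 42: step 10. Cache: [2 38 42]
  10. access 42: HIT. Next use of 42: step 12. Cache: [2 38 42]
  11. access 63: MISS, evict 2 (next use: step 16). Cache: [38 42 63]
  12. access 42: HIT. Next use of 42: step 14. Cache: [38 42 63]
  13. access 77: MISS, evict 63 (next use: step 17). Cache: [38 42 77]
  14. access 42: HIT. Next use of 42: step 18. Cache: [38 42 77]
  15. access 38: HIT. Next use of 38: step 24. Cache: [38 42 77]
  16. access 2: MISS, evict 38 (next use: step 24). Cache: [42 77 2]
  17. access 63: MISS, evict 77 (next use: step 21). Cache: [42 2 63]
  18. access 42: HIT. Next use of 42: never. Cache: [42 2 63]
  19. access 63: HIT. Next use of 63: never. Cache: [42 2 63]
  20. access 2: HIT. Next use of 2: step 22. Cache: [42 2 63]
  21. access 77: MISS, evict 42 (next use: never). Cache: [2 63 77]
  22. access 2: HIT. Next use of 2: step 23. Cache: [2 63 77]
  23. access 2: HIT. Next use of 2: never. Cache: [2 63 77]
  24. access 38: MISS, evict 2 (next use: never). Cache: [63 77 38]
Total: 15 hits, 9 misses, 6 evictions

Answer: 6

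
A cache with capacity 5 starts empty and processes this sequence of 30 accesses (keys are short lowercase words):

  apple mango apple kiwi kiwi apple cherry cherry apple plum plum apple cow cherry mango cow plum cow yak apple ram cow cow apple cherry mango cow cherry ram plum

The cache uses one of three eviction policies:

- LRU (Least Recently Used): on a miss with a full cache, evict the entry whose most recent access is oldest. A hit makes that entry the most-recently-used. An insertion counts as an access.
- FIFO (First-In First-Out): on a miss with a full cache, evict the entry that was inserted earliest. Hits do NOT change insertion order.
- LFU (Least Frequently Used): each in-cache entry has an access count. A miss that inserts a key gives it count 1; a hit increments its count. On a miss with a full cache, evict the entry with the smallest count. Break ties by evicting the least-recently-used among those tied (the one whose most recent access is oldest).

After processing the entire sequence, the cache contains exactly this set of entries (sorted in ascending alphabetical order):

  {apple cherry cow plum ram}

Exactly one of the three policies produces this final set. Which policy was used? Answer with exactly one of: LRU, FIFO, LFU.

Answer: LFU

Derivation:
Simulating under each policy and comparing final sets:
  LRU: final set = {cherry cow mango plum ram} -> differs
  FIFO: final set = {cherry cow mango plum ram} -> differs
  LFU: final set = {apple cherry cow plum ram} -> MATCHES target
Only LFU produces the target set.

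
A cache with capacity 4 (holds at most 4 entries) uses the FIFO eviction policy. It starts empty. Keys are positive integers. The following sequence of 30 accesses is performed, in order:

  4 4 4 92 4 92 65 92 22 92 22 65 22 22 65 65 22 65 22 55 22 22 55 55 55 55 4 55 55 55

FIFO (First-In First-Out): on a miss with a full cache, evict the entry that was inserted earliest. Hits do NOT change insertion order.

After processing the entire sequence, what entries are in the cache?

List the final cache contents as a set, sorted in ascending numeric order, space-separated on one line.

Answer: 4 22 55 65

Derivation:
FIFO simulation (capacity=4):
  1. access 4: MISS. Cache (old->new): [4]
  2. access 4: HIT. Cache (old->new): [4]
  3. access 4: HIT. Cache (old->new): [4]
  4. access 92: MISS. Cache (old->new): [4 92]
  5. access 4: HIT. Cache (old->new): [4 92]
  6. access 92: HIT. Cache (old->new): [4 92]
  7. access 65: MISS. Cache (old->new): [4 92 65]
  8. access 92: HIT. Cache (old->new): [4 92 65]
  9. access 22: MISS. Cache (old->new): [4 92 65 22]
  10. access 92: HIT. Cache (old->new): [4 92 65 22]
  11. access 22: HIT. Cache (old->new): [4 92 65 22]
  12. access 65: HIT. Cache (old->new): [4 92 65 22]
  13. access 22: HIT. Cache (old->new): [4 92 65 22]
  14. access 22: HIT. Cache (old->new): [4 92 65 22]
  15. access 65: HIT. Cache (old->new): [4 92 65 22]
  16. access 65: HIT. Cache (old->new): [4 92 65 22]
  17. access 22: HIT. Cache (old->new): [4 92 65 22]
  18. access 65: HIT. Cache (old->new): [4 92 65 22]
  19. access 22: HIT. Cache (old->new): [4 92 65 22]
  20. access 55: MISS, evict 4. Cache (old->new): [92 65 22 55]
  21. access 22: HIT. Cache (old->new): [92 65 22 55]
  22. access 22: HIT. Cache (old->new): [92 65 22 55]
  23. access 55: HIT. Cache (old->new): [92 65 22 55]
  24. access 55: HIT. Cache (old->new): [92 65 22 55]
  25. access 55: HIT. Cache (old->new): [92 65 22 55]
  26. access 55: HIT. Cache (old->new): [92 65 22 55]
  27. access 4: MISS, evict 92. Cache (old->new): [65 22 55 4]
  28. access 55: HIT. Cache (old->new): [65 22 55 4]
  29. access 55: HIT. Cache (old->new): [65 22 55 4]
  30. access 55: HIT. Cache (old->new): [65 22 55 4]
Total: 24 hits, 6 misses, 2 evictions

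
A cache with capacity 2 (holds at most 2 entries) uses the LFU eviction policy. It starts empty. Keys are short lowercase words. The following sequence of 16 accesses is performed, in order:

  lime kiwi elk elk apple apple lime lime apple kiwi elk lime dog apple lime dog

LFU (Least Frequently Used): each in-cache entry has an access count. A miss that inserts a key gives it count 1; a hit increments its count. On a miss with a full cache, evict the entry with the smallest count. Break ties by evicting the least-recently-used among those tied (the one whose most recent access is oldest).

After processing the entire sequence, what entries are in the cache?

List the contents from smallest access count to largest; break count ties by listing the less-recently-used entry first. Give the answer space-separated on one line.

LFU simulation (capacity=2):
  1. access lime: MISS. Cache: [lime(c=1)]
  2. access kiwi: MISS. Cache: [lime(c=1) kiwi(c=1)]
  3. access elk: MISS, evict lime(c=1). Cache: [kiwi(c=1) elk(c=1)]
  4. access elk: HIT, count now 2. Cache: [kiwi(c=1) elk(c=2)]
  5. access apple: MISS, evict kiwi(c=1). Cache: [apple(c=1) elk(c=2)]
  6. access apple: HIT, count now 2. Cache: [elk(c=2) apple(c=2)]
  7. access lime: MISS, evict elk(c=2). Cache: [lime(c=1) apple(c=2)]
  8. access lime: HIT, count now 2. Cache: [apple(c=2) lime(c=2)]
  9. access apple: HIT, count now 3. Cache: [lime(c=2) apple(c=3)]
  10. access kiwi: MISS, evict lime(c=2). Cache: [kiwi(c=1) apple(c=3)]
  11. access elk: MISS, evict kiwi(c=1). Cache: [elk(c=1) apple(c=3)]
  12. access lime: MISS, evict elk(c=1). Cache: [lime(c=1) apple(c=3)]
  13. access dog: MISS, evict lime(c=1). Cache: [dog(c=1) apple(c=3)]
  14. access apple: HIT, count now 4. Cache: [dog(c=1) apple(c=4)]
  15. access lime: MISS, evict dog(c=1). Cache: [lime(c=1) apple(c=4)]
  16. access dog: MISS, evict lime(c=1). Cache: [dog(c=1) apple(c=4)]
Total: 5 hits, 11 misses, 9 evictions

Answer: dog apple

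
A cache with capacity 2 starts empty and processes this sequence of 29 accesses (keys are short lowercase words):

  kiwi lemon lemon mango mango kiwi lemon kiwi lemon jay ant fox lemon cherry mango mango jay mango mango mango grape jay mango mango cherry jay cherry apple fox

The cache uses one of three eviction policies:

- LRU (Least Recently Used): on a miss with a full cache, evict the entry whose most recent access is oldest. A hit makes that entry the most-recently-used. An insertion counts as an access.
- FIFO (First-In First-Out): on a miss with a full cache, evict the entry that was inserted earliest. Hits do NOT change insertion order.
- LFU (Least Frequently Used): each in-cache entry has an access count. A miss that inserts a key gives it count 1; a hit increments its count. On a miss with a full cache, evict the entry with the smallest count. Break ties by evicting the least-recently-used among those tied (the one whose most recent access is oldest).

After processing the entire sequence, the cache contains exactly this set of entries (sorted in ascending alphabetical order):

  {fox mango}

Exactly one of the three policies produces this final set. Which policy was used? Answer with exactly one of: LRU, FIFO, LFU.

Answer: LFU

Derivation:
Simulating under each policy and comparing final sets:
  LRU: final set = {apple fox} -> differs
  FIFO: final set = {apple fox} -> differs
  LFU: final set = {fox mango} -> MATCHES target
Only LFU produces the target set.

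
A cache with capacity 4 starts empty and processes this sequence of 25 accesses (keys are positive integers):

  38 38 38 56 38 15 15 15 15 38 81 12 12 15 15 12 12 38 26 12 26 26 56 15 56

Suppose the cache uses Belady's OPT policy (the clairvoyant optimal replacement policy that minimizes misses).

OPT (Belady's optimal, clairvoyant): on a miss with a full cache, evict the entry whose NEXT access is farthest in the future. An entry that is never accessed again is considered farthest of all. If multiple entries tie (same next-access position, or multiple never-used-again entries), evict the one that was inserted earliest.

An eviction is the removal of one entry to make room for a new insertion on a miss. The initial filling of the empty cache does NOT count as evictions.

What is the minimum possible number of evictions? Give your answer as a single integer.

Answer: 2

Derivation:
OPT (Belady) simulation (capacity=4):
  1. access 38: MISS. Cache: [38]
  2. access 38: HIT. Next use of 38: step 3. Cache: [38]
  3. access 38: HIT. Next use of 38: step 5. Cache: [38]
  4. access 56: MISS. Cache: [38 56]
  5. access 38: HIT. Next use of 38: step 10. Cache: [38 56]
  6. access 15: MISS. Cache: [38 56 15]
  7. access 15: HIT. Next use of 15: step 8. Cache: [38 56 15]
  8. access 15: HIT. Next use of 15: step 9. Cache: [38 56 15]
  9. access 15: HIT. Next use of 15: step 14. Cache: [38 56 15]
  10. access 38: HIT. Next use of 38: step 18. Cache: [38 56 15]
  11. access 81: MISS. Cache: [38 56 15 81]
  12. access 12: MISS, evict 81 (next use: never). Cache: [38 56 15 12]
  13. access 12: HIT. Next use of 12: step 16. Cache: [38 56 15 12]
  14. access 15: HIT. Next use of 15: step 15. Cache: [38 56 15 12]
  15. access 15: HIT. Next use of 15: step 24. Cache: [38 56 15 12]
  16. access 12: HIT. Next use of 12: step 17. Cache: [38 56 15 12]
  17. access 12: HIT. Next use of 12: step 20. Cache: [38 56 15 12]
  18. access 38: HIT. Next use of 38: never. Cache: [38 56 15 12]
  19. access 26: MISS, evict 38 (next use: never). Cache: [56 15 12 26]
  20. access 12: HIT. Next use of 12: never. Cache: [56 15 12 26]
  21. access 26: HIT. Next use of 26: step 22. Cache: [56 15 12 26]
  22. access 26: HIT. Next use of 26: never. Cache: [56 15 12 26]
  23. access 56: HIT. Next use of 56: step 25. Cache: [56 15 12 26]
  24. access 15: HIT. Next use of 15: never. Cache: [56 15 12 26]
  25. access 56: HIT. Next use of 56: never. Cache: [56 15 12 26]
Total: 19 hits, 6 misses, 2 evictions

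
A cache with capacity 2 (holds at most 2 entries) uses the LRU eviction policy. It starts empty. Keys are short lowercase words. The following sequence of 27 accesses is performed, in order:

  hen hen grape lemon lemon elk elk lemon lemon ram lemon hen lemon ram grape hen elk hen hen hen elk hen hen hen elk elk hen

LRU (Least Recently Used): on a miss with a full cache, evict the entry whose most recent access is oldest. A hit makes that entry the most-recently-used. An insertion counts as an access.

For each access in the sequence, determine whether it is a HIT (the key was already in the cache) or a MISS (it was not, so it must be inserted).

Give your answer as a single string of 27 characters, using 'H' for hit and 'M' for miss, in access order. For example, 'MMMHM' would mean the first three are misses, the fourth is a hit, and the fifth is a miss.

LRU simulation (capacity=2):
  1. access hen: MISS. Cache (LRU->MRU): [hen]
  2. access hen: HIT. Cache (LRU->MRU): [hen]
  3. access grape: MISS. Cache (LRU->MRU): [hen grape]
  4. access lemon: MISS, evict hen. Cache (LRU->MRU): [grape lemon]
  5. access lemon: HIT. Cache (LRU->MRU): [grape lemon]
  6. access elk: MISS, evict grape. Cache (LRU->MRU): [lemon elk]
  7. access elk: HIT. Cache (LRU->MRU): [lemon elk]
  8. access lemon: HIT. Cache (LRU->MRU): [elk lemon]
  9. access lemon: HIT. Cache (LRU->MRU): [elk lemon]
  10. access ram: MISS, evict elk. Cache (LRU->MRU): [lemon ram]
  11. access lemon: HIT. Cache (LRU->MRU): [ram lemon]
  12. access hen: MISS, evict ram. Cache (LRU->MRU): [lemon hen]
  13. access lemon: HIT. Cache (LRU->MRU): [hen lemon]
  14. access ram: MISS, evict hen. Cache (LRU->MRU): [lemon ram]
  15. access grape: MISS, evict lemon. Cache (LRU->MRU): [ram grape]
  16. access hen: MISS, evict ram. Cache (LRU->MRU): [grape hen]
  17. access elk: MISS, evict grape. Cache (LRU->MRU): [hen elk]
  18. access hen: HIT. Cache (LRU->MRU): [elk hen]
  19. access hen: HIT. Cache (LRU->MRU): [elk hen]
  20. access hen: HIT. Cache (LRU->MRU): [elk hen]
  21. access elk: HIT. Cache (LRU->MRU): [hen elk]
  22. access hen: HIT. Cache (LRU->MRU): [elk hen]
  23. access hen: HIT. Cache (LRU->MRU): [elk hen]
  24. access hen: HIT. Cache (LRU->MRU): [elk hen]
  25. access elk: HIT. Cache (LRU->MRU): [hen elk]
  26. access elk: HIT. Cache (LRU->MRU): [hen elk]
  27. access hen: HIT. Cache (LRU->MRU): [elk hen]
Total: 17 hits, 10 misses, 8 evictions

Answer: MHMMHMHHHMHMHMMMMHHHHHHHHHH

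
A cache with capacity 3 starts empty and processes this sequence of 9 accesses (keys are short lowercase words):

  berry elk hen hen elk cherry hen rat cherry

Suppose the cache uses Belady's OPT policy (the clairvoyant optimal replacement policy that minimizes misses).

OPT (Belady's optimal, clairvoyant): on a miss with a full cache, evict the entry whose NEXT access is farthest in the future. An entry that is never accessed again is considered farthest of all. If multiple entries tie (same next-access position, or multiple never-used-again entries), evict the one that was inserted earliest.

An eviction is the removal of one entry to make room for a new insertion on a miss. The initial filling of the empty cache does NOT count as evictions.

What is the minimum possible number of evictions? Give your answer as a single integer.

OPT (Belady) simulation (capacity=3):
  1. access berry: MISS. Cache: [berry]
  2. access elk: MISS. Cache: [berry elk]
  3. access hen: MISS. Cache: [berry elk hen]
  4. access hen: HIT. Next use of hen: step 7. Cache: [berry elk hen]
  5. access elk: HIT. Next use of elk: never. Cache: [berry elk hen]
  6. access cherry: MISS, evict berry (next use: never). Cache: [elk hen cherry]
  7. access hen: HIT. Next use of hen: never. Cache: [elk hen cherry]
  8. access rat: MISS, evict elk (next use: never). Cache: [hen cherry rat]
  9. access cherry: HIT. Next use of cherry: never. Cache: [hen cherry rat]
Total: 4 hits, 5 misses, 2 evictions

Answer: 2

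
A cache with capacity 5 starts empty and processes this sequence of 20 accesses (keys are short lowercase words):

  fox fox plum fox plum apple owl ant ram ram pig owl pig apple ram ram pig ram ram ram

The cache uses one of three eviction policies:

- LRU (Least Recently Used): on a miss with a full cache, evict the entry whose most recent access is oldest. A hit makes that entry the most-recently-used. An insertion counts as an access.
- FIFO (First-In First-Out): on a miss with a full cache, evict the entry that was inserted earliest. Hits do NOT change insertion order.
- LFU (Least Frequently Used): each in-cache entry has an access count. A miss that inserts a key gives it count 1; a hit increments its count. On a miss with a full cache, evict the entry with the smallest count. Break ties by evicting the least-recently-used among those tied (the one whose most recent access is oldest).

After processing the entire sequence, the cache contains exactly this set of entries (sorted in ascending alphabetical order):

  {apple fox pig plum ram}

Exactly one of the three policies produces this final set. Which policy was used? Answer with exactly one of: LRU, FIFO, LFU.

Simulating under each policy and comparing final sets:
  LRU: final set = {ant apple owl pig ram} -> differs
  FIFO: final set = {ant apple owl pig ram} -> differs
  LFU: final set = {apple fox pig plum ram} -> MATCHES target
Only LFU produces the target set.

Answer: LFU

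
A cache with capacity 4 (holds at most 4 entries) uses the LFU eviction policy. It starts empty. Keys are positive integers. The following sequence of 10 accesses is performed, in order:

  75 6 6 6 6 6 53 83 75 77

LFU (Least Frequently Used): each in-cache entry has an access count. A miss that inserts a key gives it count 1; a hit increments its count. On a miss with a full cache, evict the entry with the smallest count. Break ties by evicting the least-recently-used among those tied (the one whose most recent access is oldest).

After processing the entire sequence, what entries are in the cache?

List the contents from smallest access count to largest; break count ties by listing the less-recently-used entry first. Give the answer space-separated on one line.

LFU simulation (capacity=4):
  1. access 75: MISS. Cache: [75(c=1)]
  2. access 6: MISS. Cache: [75(c=1) 6(c=1)]
  3. access 6: HIT, count now 2. Cache: [75(c=1) 6(c=2)]
  4. access 6: HIT, count now 3. Cache: [75(c=1) 6(c=3)]
  5. access 6: HIT, count now 4. Cache: [75(c=1) 6(c=4)]
  6. access 6: HIT, count now 5. Cache: [75(c=1) 6(c=5)]
  7. access 53: MISS. Cache: [75(c=1) 53(c=1) 6(c=5)]
  8. access 83: MISS. Cache: [75(c=1) 53(c=1) 83(c=1) 6(c=5)]
  9. access 75: HIT, count now 2. Cache: [53(c=1) 83(c=1) 75(c=2) 6(c=5)]
  10. access 77: MISS, evict 53(c=1). Cache: [83(c=1) 77(c=1) 75(c=2) 6(c=5)]
Total: 5 hits, 5 misses, 1 evictions

Answer: 83 77 75 6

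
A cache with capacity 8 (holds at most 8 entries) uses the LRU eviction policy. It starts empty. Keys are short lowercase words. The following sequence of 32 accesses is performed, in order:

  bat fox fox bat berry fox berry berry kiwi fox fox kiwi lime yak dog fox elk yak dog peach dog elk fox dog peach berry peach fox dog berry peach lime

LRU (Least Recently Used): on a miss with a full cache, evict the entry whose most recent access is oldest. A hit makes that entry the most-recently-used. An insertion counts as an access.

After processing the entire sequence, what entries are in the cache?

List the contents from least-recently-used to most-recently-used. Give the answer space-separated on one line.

Answer: kiwi yak elk fox dog berry peach lime

Derivation:
LRU simulation (capacity=8):
  1. access bat: MISS. Cache (LRU->MRU): [bat]
  2. access fox: MISS. Cache (LRU->MRU): [bat fox]
  3. access fox: HIT. Cache (LRU->MRU): [bat fox]
  4. access bat: HIT. Cache (LRU->MRU): [fox bat]
  5. access berry: MISS. Cache (LRU->MRU): [fox bat berry]
  6. access fox: HIT. Cache (LRU->MRU): [bat berry fox]
  7. access berry: HIT. Cache (LRU->MRU): [bat fox berry]
  8. access berry: HIT. Cache (LRU->MRU): [bat fox berry]
  9. access kiwi: MISS. Cache (LRU->MRU): [bat fox berry kiwi]
  10. access fox: HIT. Cache (LRU->MRU): [bat berry kiwi fox]
  11. access fox: HIT. Cache (LRU->MRU): [bat berry kiwi fox]
  12. access kiwi: HIT. Cache (LRU->MRU): [bat berry fox kiwi]
  13. access lime: MISS. Cache (LRU->MRU): [bat berry fox kiwi lime]
  14. access yak: MISS. Cache (LRU->MRU): [bat berry fox kiwi lime yak]
  15. access dog: MISS. Cache (LRU->MRU): [bat berry fox kiwi lime yak dog]
  16. access fox: HIT. Cache (LRU->MRU): [bat berry kiwi lime yak dog fox]
  17. access elk: MISS. Cache (LRU->MRU): [bat berry kiwi lime yak dog fox elk]
  18. access yak: HIT. Cache (LRU->MRU): [bat berry kiwi lime dog fox elk yak]
  19. access dog: HIT. Cache (LRU->MRU): [bat berry kiwi lime fox elk yak dog]
  20. access peach: MISS, evict bat. Cache (LRU->MRU): [berry kiwi lime fox elk yak dog peach]
  21. access dog: HIT. Cache (LRU->MRU): [berry kiwi lime fox elk yak peach dog]
  22. access elk: HIT. Cache (LRU->MRU): [berry kiwi lime fox yak peach dog elk]
  23. access fox: HIT. Cache (LRU->MRU): [berry kiwi lime yak peach dog elk fox]
  24. access dog: HIT. Cache (LRU->MRU): [berry kiwi lime yak peach elk fox dog]
  25. access peach: HIT. Cache (LRU->MRU): [berry kiwi lime yak elk fox dog peach]
  26. access berry: HIT. Cache (LRU->MRU): [kiwi lime yak elk fox dog peach berry]
  27. access peach: HIT. Cache (LRU->MRU): [kiwi lime yak elk fox dog berry peach]
  28. access fox: HIT. Cache (LRU->MRU): [kiwi lime yak elk dog berry peach fox]
  29. access dog: HIT. Cache (LRU->MRU): [kiwi lime yak elk berry peach fox dog]
  30. access berry: HIT. Cache (LRU->MRU): [kiwi lime yak elk peach fox dog berry]
  31. access peach: HIT. Cache (LRU->MRU): [kiwi lime yak elk fox dog berry peach]
  32. access lime: HIT. Cache (LRU->MRU): [kiwi yak elk fox dog berry peach lime]
Total: 23 hits, 9 misses, 1 evictions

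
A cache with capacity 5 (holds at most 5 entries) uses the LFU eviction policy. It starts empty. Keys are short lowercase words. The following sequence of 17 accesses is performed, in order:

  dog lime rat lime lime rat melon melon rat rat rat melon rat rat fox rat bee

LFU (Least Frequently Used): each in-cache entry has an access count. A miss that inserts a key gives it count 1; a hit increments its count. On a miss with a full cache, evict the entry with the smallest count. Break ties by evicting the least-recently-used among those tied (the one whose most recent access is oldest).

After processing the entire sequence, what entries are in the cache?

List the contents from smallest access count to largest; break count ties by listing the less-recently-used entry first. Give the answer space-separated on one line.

Answer: fox bee lime melon rat

Derivation:
LFU simulation (capacity=5):
  1. access dog: MISS. Cache: [dog(c=1)]
  2. access lime: MISS. Cache: [dog(c=1) lime(c=1)]
  3. access rat: MISS. Cache: [dog(c=1) lime(c=1) rat(c=1)]
  4. access lime: HIT, count now 2. Cache: [dog(c=1) rat(c=1) lime(c=2)]
  5. access lime: HIT, count now 3. Cache: [dog(c=1) rat(c=1) lime(c=3)]
  6. access rat: HIT, count now 2. Cache: [dog(c=1) rat(c=2) lime(c=3)]
  7. access melon: MISS. Cache: [dog(c=1) melon(c=1) rat(c=2) lime(c=3)]
  8. access melon: HIT, count now 2. Cache: [dog(c=1) rat(c=2) melon(c=2) lime(c=3)]
  9. access rat: HIT, count now 3. Cache: [dog(c=1) melon(c=2) lime(c=3) rat(c=3)]
  10. access rat: HIT, count now 4. Cache: [dog(c=1) melon(c=2) lime(c=3) rat(c=4)]
  11. access rat: HIT, count now 5. Cache: [dog(c=1) melon(c=2) lime(c=3) rat(c=5)]
  12. access melon: HIT, count now 3. Cache: [dog(c=1) lime(c=3) melon(c=3) rat(c=5)]
  13. access rat: HIT, count now 6. Cache: [dog(c=1) lime(c=3) melon(c=3) rat(c=6)]
  14. access rat: HIT, count now 7. Cache: [dog(c=1) lime(c=3) melon(c=3) rat(c=7)]
  15. access fox: MISS. Cache: [dog(c=1) fox(c=1) lime(c=3) melon(c=3) rat(c=7)]
  16. access rat: HIT, count now 8. Cache: [dog(c=1) fox(c=1) lime(c=3) melon(c=3) rat(c=8)]
  17. access bee: MISS, evict dog(c=1). Cache: [fox(c=1) bee(c=1) lime(c=3) melon(c=3) rat(c=8)]
Total: 11 hits, 6 misses, 1 evictions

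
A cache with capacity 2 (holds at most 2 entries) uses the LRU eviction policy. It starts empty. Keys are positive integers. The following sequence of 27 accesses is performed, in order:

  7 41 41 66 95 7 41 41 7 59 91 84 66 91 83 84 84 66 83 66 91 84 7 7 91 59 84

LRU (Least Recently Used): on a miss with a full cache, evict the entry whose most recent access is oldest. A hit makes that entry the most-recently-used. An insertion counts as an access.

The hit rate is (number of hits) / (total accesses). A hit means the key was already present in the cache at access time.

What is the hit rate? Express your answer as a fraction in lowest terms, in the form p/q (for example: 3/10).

Answer: 2/9

Derivation:
LRU simulation (capacity=2):
  1. access 7: MISS. Cache (LRU->MRU): [7]
  2. access 41: MISS. Cache (LRU->MRU): [7 41]
  3. access 41: HIT. Cache (LRU->MRU): [7 41]
  4. access 66: MISS, evict 7. Cache (LRU->MRU): [41 66]
  5. access 95: MISS, evict 41. Cache (LRU->MRU): [66 95]
  6. access 7: MISS, evict 66. Cache (LRU->MRU): [95 7]
  7. access 41: MISS, evict 95. Cache (LRU->MRU): [7 41]
  8. access 41: HIT. Cache (LRU->MRU): [7 41]
  9. access 7: HIT. Cache (LRU->MRU): [41 7]
  10. access 59: MISS, evict 41. Cache (LRU->MRU): [7 59]
  11. access 91: MISS, evict 7. Cache (LRU->MRU): [59 91]
  12. access 84: MISS, evict 59. Cache (LRU->MRU): [91 84]
  13. access 66: MISS, evict 91. Cache (LRU->MRU): [84 66]
  14. access 91: MISS, evict 84. Cache (LRU->MRU): [66 91]
  15. access 83: MISS, evict 66. Cache (LRU->MRU): [91 83]
  16. access 84: MISS, evict 91. Cache (LRU->MRU): [83 84]
  17. access 84: HIT. Cache (LRU->MRU): [83 84]
  18. access 66: MISS, evict 83. Cache (LRU->MRU): [84 66]
  19. access 83: MISS, evict 84. Cache (LRU->MRU): [66 83]
  20. access 66: HIT. Cache (LRU->MRU): [83 66]
  21. access 91: MISS, evict 83. Cache (LRU->MRU): [66 91]
  22. access 84: MISS, evict 66. Cache (LRU->MRU): [91 84]
  23. access 7: MISS, evict 91. Cache (LRU->MRU): [84 7]
  24. access 7: HIT. Cache (LRU->MRU): [84 7]
  25. access 91: MISS, evict 84. Cache (LRU->MRU): [7 91]
  26. access 59: MISS, evict 7. Cache (LRU->MRU): [91 59]
  27. access 84: MISS, evict 91. Cache (LRU->MRU): [59 84]
Total: 6 hits, 21 misses, 19 evictions

Hit rate = 6/27 = 2/9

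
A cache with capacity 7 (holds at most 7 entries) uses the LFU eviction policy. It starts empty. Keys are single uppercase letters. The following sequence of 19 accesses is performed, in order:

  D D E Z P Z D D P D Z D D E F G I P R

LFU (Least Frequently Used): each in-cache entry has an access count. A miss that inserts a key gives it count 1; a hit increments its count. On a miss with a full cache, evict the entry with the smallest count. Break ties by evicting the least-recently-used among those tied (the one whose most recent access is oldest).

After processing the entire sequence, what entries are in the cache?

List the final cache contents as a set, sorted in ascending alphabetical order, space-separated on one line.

LFU simulation (capacity=7):
  1. access D: MISS. Cache: [D(c=1)]
  2. access D: HIT, count now 2. Cache: [D(c=2)]
  3. access E: MISS. Cache: [E(c=1) D(c=2)]
  4. access Z: MISS. Cache: [E(c=1) Z(c=1) D(c=2)]
  5. access P: MISS. Cache: [E(c=1) Z(c=1) P(c=1) D(c=2)]
  6. access Z: HIT, count now 2. Cache: [E(c=1) P(c=1) D(c=2) Z(c=2)]
  7. access D: HIT, count now 3. Cache: [E(c=1) P(c=1) Z(c=2) D(c=3)]
  8. access D: HIT, count now 4. Cache: [E(c=1) P(c=1) Z(c=2) D(c=4)]
  9. access P: HIT, count now 2. Cache: [E(c=1) Z(c=2) P(c=2) D(c=4)]
  10. access D: HIT, count now 5. Cache: [E(c=1) Z(c=2) P(c=2) D(c=5)]
  11. access Z: HIT, count now 3. Cache: [E(c=1) P(c=2) Z(c=3) D(c=5)]
  12. access D: HIT, count now 6. Cache: [E(c=1) P(c=2) Z(c=3) D(c=6)]
  13. access D: HIT, count now 7. Cache: [E(c=1) P(c=2) Z(c=3) D(c=7)]
  14. access E: HIT, count now 2. Cache: [P(c=2) E(c=2) Z(c=3) D(c=7)]
  15. access F: MISS. Cache: [F(c=1) P(c=2) E(c=2) Z(c=3) D(c=7)]
  16. access G: MISS. Cache: [F(c=1) G(c=1) P(c=2) E(c=2) Z(c=3) D(c=7)]
  17. access I: MISS. Cache: [F(c=1) G(c=1) I(c=1) P(c=2) E(c=2) Z(c=3) D(c=7)]
  18. access P: HIT, count now 3. Cache: [F(c=1) G(c=1) I(c=1) E(c=2) Z(c=3) P(c=3) D(c=7)]
  19. access R: MISS, evict F(c=1). Cache: [G(c=1) I(c=1) R(c=1) E(c=2) Z(c=3) P(c=3) D(c=7)]
Total: 11 hits, 8 misses, 1 evictions

Answer: D E G I P R Z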